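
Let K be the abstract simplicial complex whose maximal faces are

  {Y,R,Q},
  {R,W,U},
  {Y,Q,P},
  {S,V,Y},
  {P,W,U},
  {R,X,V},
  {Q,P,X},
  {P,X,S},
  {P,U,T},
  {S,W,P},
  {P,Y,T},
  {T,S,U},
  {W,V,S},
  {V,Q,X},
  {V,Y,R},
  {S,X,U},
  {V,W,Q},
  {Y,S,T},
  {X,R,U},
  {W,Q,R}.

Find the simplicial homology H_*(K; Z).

H_0 = Z,  H_1 = Z ⊕ Z/2Z,  H_2 = 0.

Fix the vertex order P < Q < R < S < T < U < V < W < X < Y and write every simplex with vertices in increasing order. Then dim K = 2 and the simplices of K are:

  0-simplices (10): P, Q, R, S, T, U, V, W, X, Y
  1-simplices (30): PQ, PS, PT, PU, PW, PX, PY, QR, QV, QW, QX, QY, RU, RV, RW, RX, RY, ST, SU, SV, SW, SX, SY, TU, TY, UW, UX, VW, VX, VY
  2-simplices (20): PQX, PQY, PSW, PSX, PTU, PTY, PUW, QRW, QRY, QVW, QVX, RUW, RUX, RVX, RVY, STU, STY, SUX, SVW, SVY

giving chain groups C_0 ≅ Z^10, C_1 ≅ Z^30, C_2 ≅ Z^20.

The boundary map ∂_1: C_1 → C_0 sends each edge [p,q] (with p < q) to q − p. For instance
  ∂VW = W − V.
The 10×30 boundary matrix has rank 9 and Smith normal form diag(1,1,1,1,1,1,1,1,1).

∂_2: C_2 → C_1 sends each 2-simplex [p,q,r] to [q,r] − [p,r] + [p,q]. For instance
  ∂PSW = SW − PW + PS,
  ∂SUX = UX − SX + SU.
As a 30×20 matrix over Z this has rank 20, with invariant factors (1,1,1,1,1,1,1,1,1,1,1,1,1,1,1,1,1,1,1,2).

Reading off H_k = ker ∂_k / im ∂_{k+1}:

  H_0: rank C_0 − rank ∂_1 = 10 − 9 = 1, and the invariant factors of ∂_1 are all 1, so H_0 = Z.
  H_1: rank ker ∂_1 − rank ∂_2 = (30 − 9) − 20 = 1, and ∂_2 has invariant factor 2 > 1, so H_1 = Z ⊕ Z/2Z.
  H_2: rank ker ∂_2 − rank ∂_3 = (20 − 20) − 0 = 0, and there is no ∂_3, so H_2 = 0.

As a check, the Euler characteristic is 10 − 30 + 20 = 0, which agrees with 1 − 1 + 0 = 0.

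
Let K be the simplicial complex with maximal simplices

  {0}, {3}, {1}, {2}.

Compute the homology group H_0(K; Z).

Order the vertices as 0 < 1 < 2 < 3. Listing each simplex with vertices in this order, K has dimension 0 with simplices:

  0-simplices (4): [0], [1], [2], [3]

so the chain groups are C_0 ≅ Z^4.

From H_k ≅ ker(∂_k) / im(∂_{k+1}) we obtain:

  H_0: rank C_0 − rank ∂_1 = 4 − 0 = 4, and there is no ∂_1, so H_0 ≅ Z^4.

(K is a triangulation of a set of 4 points.)

H_0 ≅ Z^4.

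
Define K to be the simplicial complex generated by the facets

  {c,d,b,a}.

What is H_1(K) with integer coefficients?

Take the total order a < b < c < d on the vertex set. Then K (dimension 3) consists of the simplices:

  0-simplices (4): a, b, c, d
  1-simplices (6): ab, ac, ad, bc, bd, cd
  2-simplices (4): abc, abd, acd, bcd
  3-simplices (1): abcd

giving chain groups C_0 ≅ Z^4, C_1 ≅ Z^6, C_2 ≅ Z^4, C_3 ≅ Z^1.

Boundary ∂_1: C_1 → C_0 maps an edge to its endpoints' difference, ∂[p,q] = q − p. For instance
  ∂bd = d − b.
The resulting 4×6 matrix has rank 3, and its Smith normal form has invariant factors (1,1,1).

Boundary ∂_2: C_2 → C_1 sends each 2-simplex [p,q,r] to [q,r] − [p,r] + [p,q]. For instance
  ∂acd = cd − ad + ac,
  ∂bcd = cd − bd + bc.
The resulting 6×4 matrix has rank 3, and its Smith normal form has invariant factors (1,1,1).

The boundary map ∂_3: C_3 → C_2 sends each 3-simplex σ to the alternating sum Σ_i (−1)^i (σ with its i-th vertex removed). For instance
  ∂abcd = bcd − acd + abd − abc.
As a 4×1 matrix over Z this has rank 1, with invariant factors (1).

From H_k ≅ ker(∂_k) / im(∂_{k+1}) we obtain:

  H_1: rank ker ∂_1 − rank ∂_2 = (6 − 3) − 3 = 0, and the invariant factors of ∂_2 are all 1, so H_1 = 0.

H_1 ≅ 0.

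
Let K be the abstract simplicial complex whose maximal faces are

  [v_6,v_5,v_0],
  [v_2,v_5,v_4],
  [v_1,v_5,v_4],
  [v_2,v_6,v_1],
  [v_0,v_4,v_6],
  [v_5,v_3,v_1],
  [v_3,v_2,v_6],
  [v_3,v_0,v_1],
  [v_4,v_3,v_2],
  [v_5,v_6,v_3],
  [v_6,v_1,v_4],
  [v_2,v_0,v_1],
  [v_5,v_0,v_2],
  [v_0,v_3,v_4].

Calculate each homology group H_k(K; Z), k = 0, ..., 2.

H_0 ≅ Z,  H_1 ≅ Z^2,  H_2 ≅ Z.

We work with the vertex ordering v_0 < v_1 < v_2 < v_3 < v_4 < v_5 < v_6. The simplices of K, each written with vertices in increasing order, are:

  0-simplices (7): [v_0], [v_1], [v_2], [v_3], [v_4], [v_5], [v_6]
  1-simplices (21): (21 of them)
  2-simplices (14): (14 of them)

so the chain groups are C_0 ≅ Z^7, C_1 ≅ Z^21, C_2 ≅ Z^14.

The boundary map ∂_1: C_1 → C_0 sends each edge [p,q] (with p < q) to q − p. For instance
  ∂[v_0,v_2] = [v_2] − [v_0].
The 7×21 boundary matrix has rank 6 and Smith normal form diag(1,1,1,1,1,1).

∂_2: C_2 → C_1 maps a triangle to the signed sum of its edges. For instance
  ∂[v_3,v_5,v_6] = [v_5,v_6] − [v_3,v_6] + [v_3,v_5],
  ∂[v_0,v_3,v_4] = [v_3,v_4] − [v_0,v_4] + [v_0,v_3].
The 21×14 boundary matrix has rank 13 and Smith normal form diag(1,1,1,1,1,1,1,1,1,1,1,1,1).

Computing H_k = (kernel of ∂_k) / (image of ∂_{k+1}):

  H_0: rank C_0 − rank ∂_1 = 7 − 6 = 1, and the invariant factors of ∂_1 are all 1, so H_0 ≅ Z.
  H_1: rank ker ∂_1 − rank ∂_2 = (21 − 6) − 13 = 2, and the invariant factors of ∂_2 are all 1, so H_1 ≅ Z^2.
  H_2: rank ker ∂_2 − rank ∂_3 = (14 − 13) − 0 = 1, and there is no ∂_3, so H_2 ≅ Z.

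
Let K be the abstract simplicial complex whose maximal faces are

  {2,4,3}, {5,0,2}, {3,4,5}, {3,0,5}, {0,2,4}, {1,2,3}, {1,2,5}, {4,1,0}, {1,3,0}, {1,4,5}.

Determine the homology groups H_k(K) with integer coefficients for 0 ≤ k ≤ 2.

H_0 = Z,  H_1 = Z/2,  H_2 = 0.

Take the total order 0 < 1 < 2 < 3 < 4 < 5 on the vertex set. Then K (dimension 2) consists of the simplices:

  0-simplices (6): [0], [1], [2], [3], [4], [5]
  1-simplices (15): [0,1], [0,2], [0,3], [0,4], [0,5], [1,2], [1,3], [1,4], [1,5], [2,3], [2,4], [2,5], [3,4], [3,5], [4,5]
  2-simplices (10): [0,1,3], [0,1,4], [0,2,4], [0,2,5], [0,3,5], [1,2,3], [1,2,5], [1,4,5], [2,3,4], [3,4,5]

so the chain groups are C_0 ≅ Z^6, C_1 ≅ Z^15, C_2 ≅ Z^10.

Boundary ∂_1: C_1 → C_0 is given by ∂[p,q] = [q] − [p]. For instance
  ∂[0,2] = [2] − [0].
The resulting 6×15 matrix has rank 5, and its Smith normal form has invariant factors (1,1,1,1,1).

The boundary map ∂_2: C_2 → C_1 sends each 2-simplex [p,q,r] to [q,r] − [p,r] + [p,q]. For instance
  ∂[0,3,5] = [3,5] − [0,5] + [0,3],
  ∂[1,4,5] = [4,5] − [1,5] + [1,4].
This gives a 15×10 integer matrix of rank 10; reducing to Smith normal form yields diagonal entries (1,1,1,1,1,1,1,1,1,2).

Computing H_k = (kernel of ∂_k) / (image of ∂_{k+1}):

  H_0: rank C_0 − rank ∂_1 = 6 − 5 = 1, and the invariant factors of ∂_1 are all 1, so H_0 = Z.
  H_1: rank ker ∂_1 − rank ∂_2 = (15 − 5) − 10 = 0, and ∂_2 has invariant factor 2 > 1, so H_1 = Z/2.
  H_2: rank ker ∂_2 − rank ∂_3 = (10 − 10) − 0 = 0, and there is no ∂_3, so H_2 = 0.

(K is a triangulation of the real projective plane RP^2.)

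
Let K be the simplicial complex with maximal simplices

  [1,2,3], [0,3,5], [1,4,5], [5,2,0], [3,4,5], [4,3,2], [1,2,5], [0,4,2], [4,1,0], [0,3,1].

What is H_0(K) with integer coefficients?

Fix the vertex order 0 < 1 < 2 < 3 < 4 < 5 and write every simplex with vertices in increasing order. Then dim K = 2 and the simplices of K are:

  0-simplices (6): [0], [1], [2], [3], [4], [5]
  1-simplices (15): [0,1], [0,2], [0,3], [0,4], [0,5], [1,2], [1,3], [1,4], [1,5], [2,3], [2,4], [2,5], [3,4], [3,5], [4,5]
  2-simplices (10): [0,1,3], [0,1,4], [0,2,4], [0,2,5], [0,3,5], [1,2,3], [1,2,5], [1,4,5], [2,3,4], [3,4,5]

giving chain groups C_0 ≅ Z^6, C_1 ≅ Z^15, C_2 ≅ Z^10.

Boundary ∂_1: C_1 → C_0 sends each edge [p,q] (with p < q) to q − p.
As a 6×15 matrix over Z this has rank 5, with invariant factors (1,1,1,1,1).

The boundary map ∂_2: C_2 → C_1 maps a triangle to the signed sum of its edges. For instance
  ∂[1,2,5] = [2,5] − [1,5] + [1,2],
  ∂[0,1,4] = [1,4] − [0,4] + [0,1].
As a 15×10 matrix over Z this has rank 10, with invariant factors (1,1,1,1,1,1,1,1,1,2).

Now H_k = ker ∂_k / im ∂_{k+1}, so:

  H_0: rank C_0 − rank ∂_1 = 6 − 5 = 1, and the invariant factors of ∂_1 are all 1, so H_0 ≅ Z.

H_0 ≅ Z.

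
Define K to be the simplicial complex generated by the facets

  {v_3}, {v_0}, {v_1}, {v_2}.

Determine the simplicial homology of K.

We work with the vertex ordering v_0 < v_1 < v_2 < v_3. The simplices of K, each written with vertices in increasing order, are:

  0-simplices (4): [v_0], [v_1], [v_2], [v_3]

Hence C_0 ≅ Z^4.

Computing H_k = (kernel of ∂_k) / (image of ∂_{k+1}):

  H_0: rank C_0 − rank ∂_1 = 4 − 0 = 4, and there is no ∂_1, so H_0 ≅ Z^4.

(K is a triangulation of a set of 4 points.)

H_0 ≅ Z^4.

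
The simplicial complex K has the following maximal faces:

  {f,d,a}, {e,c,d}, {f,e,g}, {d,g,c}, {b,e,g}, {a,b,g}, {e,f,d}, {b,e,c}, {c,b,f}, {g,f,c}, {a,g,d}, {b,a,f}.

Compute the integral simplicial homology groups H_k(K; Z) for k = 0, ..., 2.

Fix the vertex order a < b < c < d < e < f < g and write every simplex with vertices in increasing order. Then dim K = 2 and the simplices of K are:

  0-simplices (7): a, b, c, d, e, f, g
  1-simplices (18): ab, ad, af, ag, bc, be, bf, bg, cd, ce, cf, cg, de, df, dg, ef, eg, fg
  2-simplices (12): abf, abg, adf, adg, bce, bcf, beg, cde, cdg, cfg, def, efg

so the chain groups are C_0 ≅ Z^7, C_1 ≅ Z^18, C_2 ≅ Z^12.

The boundary map ∂_1: C_1 → C_0 sends each edge [p,q] (with p < q) to q − p. For instance
  ∂be = e − b.
This gives a 7×18 integer matrix of rank 6; reducing to Smith normal form yields diagonal entries (1,1,1,1,1,1).

∂_2: C_2 → C_1 acts by ∂[p,q,r] = [q,r] − [p,r] + [p,q]. For instance
  ∂adg = dg − ag + ad,
  ∂abf = bf − af + ab.
This gives a 18×12 integer matrix of rank 12; reducing to Smith normal form yields diagonal entries (1,1,1,1,1,1,1,1,1,1,1,2).

From H_k ≅ ker(∂_k) / im(∂_{k+1}) we obtain:

  H_0: rank C_0 − rank ∂_1 = 7 − 6 = 1, and the invariant factors of ∂_1 are all 1, so H_0 = Z.
  H_1: rank ker ∂_1 − rank ∂_2 = (18 − 6) − 12 = 0, and ∂_2 has invariant factor 2 > 1, so H_1 = Z/2.
  H_2: rank ker ∂_2 − rank ∂_3 = (12 − 12) − 0 = 0, and there is no ∂_3, so H_2 = 0.

As a check, the Euler characteristic is 7 − 18 + 12 = 1, which agrees with 1 − 0 + 0 = 1.

H_0 ≅ Z,  H_1 ≅ Z/2,  H_2 = 0.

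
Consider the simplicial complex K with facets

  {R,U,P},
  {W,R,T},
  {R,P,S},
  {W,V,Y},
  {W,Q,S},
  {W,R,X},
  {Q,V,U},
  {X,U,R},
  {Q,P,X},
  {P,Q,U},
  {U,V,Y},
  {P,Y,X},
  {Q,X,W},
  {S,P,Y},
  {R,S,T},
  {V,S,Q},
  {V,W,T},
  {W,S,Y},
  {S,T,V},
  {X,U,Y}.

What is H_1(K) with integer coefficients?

H_1 = Z ⊕ Z/2Z.

Order the vertices as P < Q < R < S < T < U < V < W < X < Y. Listing each simplex with vertices in this order, K has dimension 2 with simplices:

  0-simplices (10): P, Q, R, S, T, U, V, W, X, Y
  1-simplices (30): PQ, PR, PS, PU, PX, PY, QS, QU, QV, QW, QX, RS, RT, RU, RW, RX, ST, SV, SW, SY, TV, TW, UV, UX, UY, VW, VY, WX, WY, XY
  2-simplices (20): PQU, PQX, PRS, PRU, PSY, PXY, QSV, QSW, QUV, QWX, RST, RTW, RUX, RWX, STV, SWY, TVW, UVY, UXY, VWY

giving chain groups C_0 ≅ Z^10, C_1 ≅ Z^30, C_2 ≅ Z^20.

The boundary map ∂_1: C_1 → C_0 sends each edge [p,q] (with p < q) to q − p.
The 10×30 boundary matrix has rank 9 and Smith normal form diag(1,1,1,1,1,1,1,1,1).

Boundary ∂_2: C_2 → C_1 sends each 2-simplex [p,q,r] to [q,r] − [p,r] + [p,q]. For instance
  ∂PXY = XY − PY + PX,
  ∂RUX = UX − RX + RU.
As a 30×20 matrix over Z this has rank 20, with invariant factors (1,1,1,1,1,1,1,1,1,1,1,1,1,1,1,1,1,1,1,2).

From H_k ≅ ker(∂_k) / im(∂_{k+1}) we obtain:

  H_1: rank ker ∂_1 − rank ∂_2 = (30 − 9) − 20 = 1, and ∂_2 has invariant factor 2 > 1, so H_1 = Z ⊕ Z/2Z.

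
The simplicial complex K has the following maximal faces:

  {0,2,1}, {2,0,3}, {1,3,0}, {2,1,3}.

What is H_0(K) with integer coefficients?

We work with the vertex ordering 0 < 1 < 2 < 3. The simplices of K, each written with vertices in increasing order, are:

  0-simplices (4): [0], [1], [2], [3]
  1-simplices (6): [0,1], [0,2], [0,3], [1,2], [1,3], [2,3]
  2-simplices (4): [0,1,2], [0,1,3], [0,2,3], [1,2,3]

giving chain groups C_0 ≅ Z^4, C_1 ≅ Z^6, C_2 ≅ Z^4.

∂_1: C_1 → C_0 maps an edge to its endpoints' difference, ∂[p,q] = q − p.
The 4×6 boundary matrix has rank 3 and Smith normal form diag(1,1,1).

The boundary map ∂_2: C_2 → C_1 sends each 2-simplex [p,q,r] to [q,r] − [p,r] + [p,q]. For instance
  ∂[1,2,3] = [2,3] − [1,3] + [1,2],
  ∂[0,2,3] = [2,3] − [0,3] + [0,2].
As a 6×4 matrix over Z this has rank 3, with invariant factors (1,1,1).

From H_k ≅ ker(∂_k) / im(∂_{k+1}) we obtain:

  H_0: rank C_0 − rank ∂_1 = 4 − 3 = 1, and the invariant factors of ∂_1 are all 1, so H_0 ≅ Z.

H_0 = Z.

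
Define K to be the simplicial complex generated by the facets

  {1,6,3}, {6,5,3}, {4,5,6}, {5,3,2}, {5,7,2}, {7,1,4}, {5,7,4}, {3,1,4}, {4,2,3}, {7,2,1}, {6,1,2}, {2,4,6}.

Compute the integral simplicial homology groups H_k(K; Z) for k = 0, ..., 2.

Take the total order 1 < 2 < 3 < 4 < 5 < 6 < 7 on the vertex set. Then K (dimension 2) consists of the simplices:

  0-simplices (7): [1], [2], [3], [4], [5], [6], [7]
  1-simplices (18): [1,2], [1,3], [1,4], [1,6], [1,7], [2,3], [2,4], [2,5], [2,6], [2,7], [3,4], [3,5], [3,6], [4,5], [4,6], [4,7], [5,6], [5,7]
  2-simplices (12): [1,2,6], [1,2,7], [1,3,4], [1,3,6], [1,4,7], [2,3,4], [2,3,5], [2,4,6], [2,5,7], [3,5,6], [4,5,6], [4,5,7]

so the chain groups are C_0 ≅ Z^7, C_1 ≅ Z^18, C_2 ≅ Z^12.

Boundary ∂_1: C_1 → C_0 maps an edge to its endpoints' difference, ∂[p,q] = q − p.
The resulting 7×18 matrix has rank 6, and its Smith normal form has invariant factors (1,1,1,1,1,1).

Boundary ∂_2: C_2 → C_1 maps a triangle to the signed sum of its edges. For instance
  ∂[2,4,6] = [4,6] − [2,6] + [2,4],
  ∂[1,4,7] = [4,7] − [1,7] + [1,4].
As a 18×12 matrix over Z this has rank 12, with invariant factors (1,1,1,1,1,1,1,1,1,1,1,2).

From H_k ≅ ker(∂_k) / im(∂_{k+1}) we obtain:

  H_0: rank C_0 − rank ∂_1 = 7 − 6 = 1, and the invariant factors of ∂_1 are all 1, so H_0 = Z.
  H_1: rank ker ∂_1 − rank ∂_2 = (18 − 6) − 12 = 0, and ∂_2 has invariant factor 2 > 1, so H_1 = Z/2.
  H_2: rank ker ∂_2 − rank ∂_3 = (12 − 12) − 0 = 0, and there is no ∂_3, so H_2 = 0.

As a check, the Euler characteristic is 7 − 18 + 12 = 1, which agrees with 1 − 0 + 0 = 1.

H_0 ≅ Z,  H_1 ≅ Z/2,  H_2 = 0.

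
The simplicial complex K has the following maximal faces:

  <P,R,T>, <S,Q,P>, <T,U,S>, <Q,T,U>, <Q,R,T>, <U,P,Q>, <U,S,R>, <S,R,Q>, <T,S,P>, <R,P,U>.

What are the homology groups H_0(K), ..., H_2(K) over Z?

H_0 = Z,  H_1 = Z/2,  H_2 = 0.

Fix the vertex order P < Q < R < S < T < U and write every simplex with vertices in increasing order. Then dim K = 2 and the simplices of K are:

  0-simplices (6): P, Q, R, S, T, U
  1-simplices (15): PQ, PR, PS, PT, PU, QR, QS, QT, QU, RS, RT, RU, ST, SU, TU
  2-simplices (10): PQS, PQU, PRT, PRU, PST, QRS, QRT, QTU, RSU, STU

giving chain groups C_0 ≅ Z^6, C_1 ≅ Z^15, C_2 ≅ Z^10.

∂_1: C_1 → C_0 maps an edge to its endpoints' difference, ∂[p,q] = q − p. For instance
  ∂TU = U − T.
This gives a 6×15 integer matrix of rank 5; reducing to Smith normal form yields diagonal entries (1,1,1,1,1).

∂_2: C_2 → C_1 sends each 2-simplex [p,q,r] to [q,r] − [p,r] + [p,q]. For instance
  ∂PQS = QS − PS + PQ,
  ∂PRT = RT − PT + PR.
The resulting 15×10 matrix has rank 10, and its Smith normal form has invariant factors (1,1,1,1,1,1,1,1,1,2).

Reading off H_k = ker ∂_k / im ∂_{k+1}:

  H_0: rank C_0 − rank ∂_1 = 6 − 5 = 1, and the invariant factors of ∂_1 are all 1, so H_0 ≅ Z.
  H_1: rank ker ∂_1 − rank ∂_2 = (15 − 5) − 10 = 0, and ∂_2 has invariant factor 2 > 1, so H_1 ≅ Z/2.
  H_2: rank ker ∂_2 − rank ∂_3 = (10 − 10) − 0 = 0, and there is no ∂_3, so H_2 ≅ 0.

As a check, the Euler characteristic is 6 − 15 + 10 = 1, which agrees with 1 − 0 + 0 = 1.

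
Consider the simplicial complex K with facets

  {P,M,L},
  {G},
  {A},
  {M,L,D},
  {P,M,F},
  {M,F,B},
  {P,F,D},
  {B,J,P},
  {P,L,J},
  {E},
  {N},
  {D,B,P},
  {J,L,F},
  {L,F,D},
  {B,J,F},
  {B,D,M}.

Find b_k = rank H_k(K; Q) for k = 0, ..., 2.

Order the vertices as A < B < D < E < F < G < J < L < M < N < P. Listing each simplex with vertices in this order, K has dimension 2 with simplices:

  0-simplices (11): A, B, D, E, F, G, J, L, M, N, P
  1-simplices (18): BD, BF, BJ, BM, BP, DF, DL, DM, DP, FJ, FL, FM, FP, JL, JP, LM, LP, MP
  2-simplices (12): BDM, BDP, BFJ, BFM, BJP, DFL, DFP, DLM, FJL, FMP, JLP, LMP

Hence C_0 ≅ Z^11, C_1 ≅ Z^18, C_2 ≅ Z^12.

∂_1: C_1 → C_0 maps an edge to its endpoints' difference, ∂[p,q] = q − p.
As a 11×18 matrix over Z this has rank 6, with invariant factors (1,1,1,1,1,1).

∂_2: C_2 → C_1 sends each 2-simplex [p,q,r] to [q,r] − [p,r] + [p,q]. For instance
  ∂LMP = MP − LP + LM,
  ∂BFJ = FJ − BJ + BF.
The 18×12 boundary matrix has rank 12 and Smith normal form diag(1,1,1,1,1,1,1,1,1,1,1,2).

Computing H_k = (kernel of ∂_k) / (image of ∂_{k+1}):

  H_0: rank C_0 − rank ∂_1 = 11 − 6 = 5, and the invariant factors of ∂_1 are all 1, so H_0 = Z^5.
  H_1: rank ker ∂_1 − rank ∂_2 = (18 − 6) − 12 = 0, and ∂_2 has invariant factor 2 > 1, so H_1 = Z/2.
  H_2: rank ker ∂_2 − rank ∂_3 = (12 − 12) − 0 = 0, and there is no ∂_3, so H_2 = 0.

(K is a triangulation of the disjoint union of a set of 4 points and the real projective plane RP^2.)

Hence the Betti numbers are b_0 = 5, b_1 = 0, b_2 = 0.

b_0 = 5, b_1 = 0, b_2 = 0.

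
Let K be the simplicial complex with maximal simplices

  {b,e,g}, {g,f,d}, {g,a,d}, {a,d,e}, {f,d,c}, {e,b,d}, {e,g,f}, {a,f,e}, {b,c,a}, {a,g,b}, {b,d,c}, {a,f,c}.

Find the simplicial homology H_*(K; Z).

H_0 = Z,  H_1 = Z/2,  H_2 = 0.

K has 7 vertices, 18 edges, 12 triangles.
rank ∂_0 = 0, rank ∂_1 = 6 ⇒ b_0 = 7 − 0 − 6 = 1; all invariant factors of ∂_1 are 1 so no torsion. So H_0 ≅ Z.
rank ∂_1 = 6, rank ∂_2 = 12 ⇒ b_1 = 18 − 6 − 12 = 0; ∂_2 has invariant factor(s) [2] giving torsion. So H_1 ≅ Z/2.
rank ∂_2 = 12, rank ∂_3 = 0 ⇒ b_2 = 12 − 12 − 0 = 0. So H_2 ≅ 0.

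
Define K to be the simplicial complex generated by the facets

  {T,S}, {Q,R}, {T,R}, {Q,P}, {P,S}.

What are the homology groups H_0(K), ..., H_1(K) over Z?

H_0 ≅ Z,  H_1 ≅ Z.

Take the total order P < Q < R < S < T on the vertex set. Then K (dimension 1) consists of the simplices:

  0-simplices (5): P, Q, R, S, T
  1-simplices (5): PQ, PS, QR, RT, ST

so the chain groups are C_0 ≅ Z^5, C_1 ≅ Z^5.

∂_1: C_1 → C_0 maps an edge to its endpoints' difference, ∂[p,q] = q − p. For instance
  ∂PQ = Q − P.
The resulting 5×5 matrix has rank 4, and its Smith normal form has invariant factors (1,1,1,1).

Reading off H_k = ker ∂_k / im ∂_{k+1}:

  H_0: rank C_0 − rank ∂_1 = 5 − 4 = 1, and the invariant factors of ∂_1 are all 1, so H_0 ≅ Z.
  H_1: rank ker ∂_1 − rank ∂_2 = (5 − 4) − 0 = 1, and there is no ∂_2, so H_1 ≅ Z.

As a check, the Euler characteristic is 5 − 5 = 0, which agrees with 1 − 1 = 0.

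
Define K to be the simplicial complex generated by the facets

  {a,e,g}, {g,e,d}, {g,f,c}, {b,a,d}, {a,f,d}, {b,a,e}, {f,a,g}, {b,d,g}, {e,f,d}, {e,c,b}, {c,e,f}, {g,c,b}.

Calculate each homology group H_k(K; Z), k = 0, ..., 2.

Take the total order a < b < c < d < e < f < g on the vertex set. Then K (dimension 2) consists of the simplices:

  0-simplices (7): a, b, c, d, e, f, g
  1-simplices (18): ab, ad, ae, af, ag, bc, bd, be, bg, ce, cf, cg, de, df, dg, ef, eg, fg
  2-simplices (12): abd, abe, adf, aeg, afg, bce, bcg, bdg, cef, cfg, def, deg

so the chain groups are C_0 ≅ Z^7, C_1 ≅ Z^18, C_2 ≅ Z^12.

∂_1: C_1 → C_0 sends each edge [p,q] (with p < q) to q − p.
As a 7×18 matrix over Z this has rank 6, with invariant factors (1,1,1,1,1,1).

Boundary ∂_2: C_2 → C_1 maps a triangle to the signed sum of its edges. For instance
  ∂bcg = cg − bg + bc,
  ∂def = ef − df + de.
This gives a 18×12 integer matrix of rank 12; reducing to Smith normal form yields diagonal entries (1,1,1,1,1,1,1,1,1,1,1,2).

Computing H_k = (kernel of ∂_k) / (image of ∂_{k+1}):

  H_0: rank C_0 − rank ∂_1 = 7 − 6 = 1, and the invariant factors of ∂_1 are all 1, so H_0 ≅ Z.
  H_1: rank ker ∂_1 − rank ∂_2 = (18 − 6) − 12 = 0, and ∂_2 has invariant factor 2 > 1, so H_1 ≅ Z/2.
  H_2: rank ker ∂_2 − rank ∂_3 = (12 − 12) − 0 = 0, and there is no ∂_3, so H_2 ≅ 0.

H_0 ≅ Z,  H_1 ≅ Z/2,  H_2 = 0.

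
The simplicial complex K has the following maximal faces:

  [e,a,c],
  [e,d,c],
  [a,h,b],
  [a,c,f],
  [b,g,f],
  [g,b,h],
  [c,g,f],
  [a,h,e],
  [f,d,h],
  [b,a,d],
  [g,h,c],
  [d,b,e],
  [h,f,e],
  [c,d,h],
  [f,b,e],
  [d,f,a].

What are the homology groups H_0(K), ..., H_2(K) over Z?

Fix the vertex order a < b < c < d < e < f < g < h and write every simplex with vertices in increasing order. Then dim K = 2 and the simplices of K are:

  0-simplices (8): a, b, c, d, e, f, g, h
  1-simplices (24): ab, ac, ad, ae, af, ah, bd, be, bf, bg, bh, cd, ce, cf, cg, ch, de, df, dh, ef, eh, fg, fh, gh
  2-simplices (16): abd, abh, ace, acf, adf, aeh, bde, bef, bfg, bgh, cde, cdh, cfg, cgh, dfh, efh

so the chain groups are C_0 ≅ Z^8, C_1 ≅ Z^24, C_2 ≅ Z^16.

Boundary ∂_1: C_1 → C_0 sends each edge [p,q] (with p < q) to q − p. For instance
  ∂ac = c − a.
This gives a 8×24 integer matrix of rank 7; reducing to Smith normal form yields diagonal entries (1,1,1,1,1,1,1).

The boundary map ∂_2: C_2 → C_1 acts by ∂[p,q,r] = [q,r] − [p,r] + [p,q]. For instance
  ∂bde = de − be + bd,
  ∂acf = cf − af + ac.
As a 24×16 matrix over Z this has rank 15, with invariant factors (1,1,1,1,1,1,1,1,1,1,1,1,1,1,1).

Reading off H_k = ker ∂_k / im ∂_{k+1}:

  H_0: rank C_0 − rank ∂_1 = 8 − 7 = 1, and the invariant factors of ∂_1 are all 1, so H_0 = Z.
  H_1: rank ker ∂_1 − rank ∂_2 = (24 − 7) − 15 = 2, and the invariant factors of ∂_2 are all 1, so H_1 = Z^2.
  H_2: rank ker ∂_2 − rank ∂_3 = (16 − 15) − 0 = 1, and there is no ∂_3, so H_2 = Z.

(K is a triangulation of the torus T^2.)

H_0 = Z,  H_1 = Z^2,  H_2 = Z.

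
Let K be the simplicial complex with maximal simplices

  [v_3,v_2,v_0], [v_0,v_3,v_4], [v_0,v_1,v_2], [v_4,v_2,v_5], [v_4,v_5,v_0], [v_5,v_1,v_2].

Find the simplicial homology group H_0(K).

H_0 = Z.

Fix the vertex order v_0 < v_1 < v_2 < v_3 < v_4 < v_5 and write every simplex with vertices in increasing order. Then dim K = 2 and the simplices of K are:

  0-simplices (6): [v_0], [v_1], [v_2], [v_3], [v_4], [v_5]
  1-simplices (12): [v_0,v_1], [v_0,v_2], [v_0,v_3], [v_0,v_4], [v_0,v_5], [v_1,v_2], [v_1,v_5], [v_2,v_3], [v_2,v_4], [v_2,v_5], [v_3,v_4], [v_4,v_5]
  2-simplices (6): [v_0,v_1,v_2], [v_0,v_2,v_3], [v_0,v_3,v_4], [v_0,v_4,v_5], [v_1,v_2,v_5], [v_2,v_4,v_5]

giving chain groups C_0 ≅ Z^6, C_1 ≅ Z^12, C_2 ≅ Z^6.

The boundary map ∂_1: C_1 → C_0 is given by ∂[p,q] = [q] − [p].
The resulting 6×12 matrix has rank 5, and its Smith normal form has invariant factors (1,1,1,1,1).

Boundary ∂_2: C_2 → C_1 acts by ∂[p,q,r] = [q,r] − [p,r] + [p,q]. For instance
  ∂[v_0,v_2,v_3] = [v_2,v_3] − [v_0,v_3] + [v_0,v_2],
  ∂[v_0,v_4,v_5] = [v_4,v_5] − [v_0,v_5] + [v_0,v_4].
As a 12×6 matrix over Z this has rank 6, with invariant factors (1,1,1,1,1,1).

Now H_k = ker ∂_k / im ∂_{k+1}, so:

  H_0: rank C_0 − rank ∂_1 = 6 − 5 = 1, and the invariant factors of ∂_1 are all 1, so H_0 = Z.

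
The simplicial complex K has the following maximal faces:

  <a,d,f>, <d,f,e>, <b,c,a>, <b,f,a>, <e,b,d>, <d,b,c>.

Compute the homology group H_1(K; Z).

H_1 = Z.

Take the total order a < b < c < d < e < f on the vertex set. Then K (dimension 2) consists of the simplices:

  0-simplices (6): a, b, c, d, e, f
  1-simplices (12): ab, ac, ad, af, bc, bd, be, bf, cd, de, df, ef
  2-simplices (6): abc, abf, adf, bcd, bde, def

giving chain groups C_0 ≅ Z^6, C_1 ≅ Z^12, C_2 ≅ Z^6.

Boundary ∂_1: C_1 → C_0 is given by ∂[p,q] = [q] − [p]. For instance
  ∂be = e − b.
As a 6×12 matrix over Z this has rank 5, with invariant factors (1,1,1,1,1).

The boundary map ∂_2: C_2 → C_1 acts by ∂[p,q,r] = [q,r] − [p,r] + [p,q]. For instance
  ∂bde = de − be + bd,
  ∂def = ef − df + de.
As a 12×6 matrix over Z this has rank 6, with invariant factors (1,1,1,1,1,1).

From H_k ≅ ker(∂_k) / im(∂_{k+1}) we obtain:

  H_1: rank ker ∂_1 − rank ∂_2 = (12 − 5) − 6 = 1, and the invariant factors of ∂_2 are all 1, so H_1 = Z.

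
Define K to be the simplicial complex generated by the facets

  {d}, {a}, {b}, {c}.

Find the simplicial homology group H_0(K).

We work with the vertex ordering a < b < c < d. The simplices of K, each written with vertices in increasing order, are:

  0-simplices (4): a, b, c, d

giving chain groups C_0 ≅ Z^4.

Now H_k = ker ∂_k / im ∂_{k+1}, so:

  H_0: rank C_0 − rank ∂_1 = 4 − 0 = 4, and there is no ∂_1, so H_0 = Z^4.

H_0 = Z^4.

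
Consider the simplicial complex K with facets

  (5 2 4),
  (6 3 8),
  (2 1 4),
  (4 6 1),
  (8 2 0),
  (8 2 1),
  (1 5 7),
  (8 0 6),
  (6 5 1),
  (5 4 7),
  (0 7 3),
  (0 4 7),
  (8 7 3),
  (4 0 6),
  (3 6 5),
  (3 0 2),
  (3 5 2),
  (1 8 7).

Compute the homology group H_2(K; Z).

H_2 ≅ 0.

Order the vertices as 0 < 1 < 2 < 3 < 4 < 5 < 6 < 7 < 8. Listing each simplex with vertices in this order, K has dimension 2 with simplices:

  0-simplices (9): [0], [1], [2], [3], [4], [5], [6], [7], [8]
  1-simplices (27): (27 of them)
  2-simplices (18): [0,2,3], [0,2,8], [0,3,7], [0,4,6], [0,4,7], [0,6,8], [1,2,4], [1,2,8], [1,4,6], [1,5,6], [1,5,7], [1,7,8], [2,3,5], [2,4,5], [3,5,6], [3,6,8], [3,7,8], [4,5,7]

so the chain groups are C_0 ≅ Z^9, C_1 ≅ Z^27, C_2 ≅ Z^18.

The boundary map ∂_1: C_1 → C_0 is given by ∂[p,q] = [q] − [p]. For instance
  ∂[3,7] = [7] − [3].
As a 9×27 matrix over Z this has rank 8, with invariant factors (1,1,1,1,1,1,1,1).

Boundary ∂_2: C_2 → C_1 maps a triangle to the signed sum of its edges. For instance
  ∂[3,7,8] = [7,8] − [3,8] + [3,7],
  ∂[0,3,7] = [3,7] − [0,7] + [0,3].
This gives a 27×18 integer matrix of rank 18; reducing to Smith normal form yields diagonal entries (1,1,1,1,1,1,1,1,1,1,1,1,1,1,1,1,1,2).

From H_k ≅ ker(∂_k) / im(∂_{k+1}) we obtain:

  H_2: rank ker ∂_2 − rank ∂_3 = (18 − 18) − 0 = 0, and there is no ∂_3, so H_2 ≅ 0.

(K is a triangulation of the Klein bottle.)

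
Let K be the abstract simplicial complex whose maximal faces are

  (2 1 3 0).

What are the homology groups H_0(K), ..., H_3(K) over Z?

H_0 ≅ Z,  H_1 = 0,  H_2 = 0,  H_3 = 0.

Fix the vertex order 0 < 1 < 2 < 3 and write every simplex with vertices in increasing order. Then dim K = 3 and the simplices of K are:

  0-simplices (4): [0], [1], [2], [3]
  1-simplices (6): [0,1], [0,2], [0,3], [1,2], [1,3], [2,3]
  2-simplices (4): [0,1,2], [0,1,3], [0,2,3], [1,2,3]
  3-simplices (1): [0,1,2,3]

Hence C_0 ≅ Z^4, C_1 ≅ Z^6, C_2 ≅ Z^4, C_3 ≅ Z^1.

The boundary map ∂_1: C_1 → C_0 is given by ∂[p,q] = [q] − [p]. For instance
  ∂[2,3] = [3] − [2].
The 4×6 boundary matrix has rank 3 and Smith normal form diag(1,1,1).

Boundary ∂_2: C_2 → C_1 maps a triangle to the signed sum of its edges. For instance
  ∂[0,1,2] = [1,2] − [0,2] + [0,1],
  ∂[1,2,3] = [2,3] − [1,3] + [1,2].
The resulting 6×4 matrix has rank 3, and its Smith normal form has invariant factors (1,1,1).

∂_3: C_3 → C_2 sends each 3-simplex σ to the alternating sum Σ_i (−1)^i (σ with its i-th vertex removed). For instance
  ∂[0,1,2,3] = [1,2,3] − [0,2,3] + [0,1,3] − [0,1,2].
The resulting 4×1 matrix has rank 1, and its Smith normal form has invariant factors (1).

Now H_k = ker ∂_k / im ∂_{k+1}, so:

  H_0: rank C_0 − rank ∂_1 = 4 − 3 = 1, and the invariant factors of ∂_1 are all 1, so H_0 ≅ Z.
  H_1: rank ker ∂_1 − rank ∂_2 = (6 − 3) − 3 = 0, and the invariant factors of ∂_2 are all 1, so H_1 ≅ 0.
  H_2: rank ker ∂_2 − rank ∂_3 = (4 − 3) − 1 = 0, and the invariant factors of ∂_3 are all 1, so H_2 ≅ 0.
  H_3: rank ker ∂_3 − rank ∂_4 = (1 − 1) − 0 = 0, and there is no ∂_4, so H_3 ≅ 0.

As a check, the Euler characteristic is 4 − 6 + 4 − 1 = 1, which agrees with 1 − 0 + 0 − 0 = 1.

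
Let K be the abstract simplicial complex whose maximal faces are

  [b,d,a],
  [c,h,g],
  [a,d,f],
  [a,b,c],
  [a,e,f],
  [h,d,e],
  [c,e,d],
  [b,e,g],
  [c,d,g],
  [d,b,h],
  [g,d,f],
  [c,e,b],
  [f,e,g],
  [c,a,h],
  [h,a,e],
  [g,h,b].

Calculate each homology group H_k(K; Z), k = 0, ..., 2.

H_0 ≅ Z,  H_1 ≅ Z^2,  H_2 ≅ Z.

We work with the vertex ordering a < b < c < d < e < f < g < h. The simplices of K, each written with vertices in increasing order, are:

  0-simplices (8): a, b, c, d, e, f, g, h
  1-simplices (24): ab, ac, ad, ae, af, ah, bc, bd, be, bg, bh, cd, ce, cg, ch, de, df, dg, dh, ef, eg, eh, fg, gh
  2-simplices (16): abc, abd, ach, adf, aef, aeh, bce, bdh, beg, bgh, cde, cdg, cgh, deh, dfg, efg

so the chain groups are C_0 ≅ Z^8, C_1 ≅ Z^24, C_2 ≅ Z^16.

∂_1: C_1 → C_0 sends each edge [p,q] (with p < q) to q − p. For instance
  ∂be = e − b.
As a 8×24 matrix over Z this has rank 7, with invariant factors (1,1,1,1,1,1,1).

Boundary ∂_2: C_2 → C_1 acts by ∂[p,q,r] = [q,r] − [p,r] + [p,q]. For instance
  ∂cdg = dg − cg + cd,
  ∂aeh = eh − ah + ae.
The 24×16 boundary matrix has rank 15 and Smith normal form diag(1,1,1,1,1,1,1,1,1,1,1,1,1,1,1).

Reading off H_k = ker ∂_k / im ∂_{k+1}:

  H_0: rank C_0 − rank ∂_1 = 8 − 7 = 1, and the invariant factors of ∂_1 are all 1, so H_0 ≅ Z.
  H_1: rank ker ∂_1 − rank ∂_2 = (24 − 7) − 15 = 2, and the invariant factors of ∂_2 are all 1, so H_1 ≅ Z^2.
  H_2: rank ker ∂_2 − rank ∂_3 = (16 − 15) − 0 = 1, and there is no ∂_3, so H_2 ≅ Z.

As a check, the Euler characteristic is 8 − 24 + 16 = 0, which agrees with 1 − 2 + 1 = 0.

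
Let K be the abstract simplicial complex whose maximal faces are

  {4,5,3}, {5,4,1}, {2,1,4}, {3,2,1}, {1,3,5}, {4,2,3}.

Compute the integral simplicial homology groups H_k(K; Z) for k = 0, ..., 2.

K has 5 vertices, 9 edges, 6 triangles.
rank ∂_0 = 0, rank ∂_1 = 4 ⇒ b_0 = 5 − 0 − 4 = 1; all invariant factors of ∂_1 are 1 so no torsion. So H_0 ≅ Z.
rank ∂_1 = 4, rank ∂_2 = 5 ⇒ b_1 = 9 − 4 − 5 = 0; all invariant factors of ∂_2 are 1 so no torsion. So H_1 ≅ 0.
rank ∂_2 = 5, rank ∂_3 = 0 ⇒ b_2 = 6 − 5 − 0 = 1. So H_2 ≅ Z.

H_0 ≅ Z,  H_1 = 0,  H_2 ≅ Z.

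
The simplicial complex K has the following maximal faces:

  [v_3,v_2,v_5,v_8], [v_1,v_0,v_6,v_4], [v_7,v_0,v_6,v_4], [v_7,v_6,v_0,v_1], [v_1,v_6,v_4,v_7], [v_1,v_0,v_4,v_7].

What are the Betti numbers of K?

b_0 = 2, b_1 = 0, b_2 = 0, b_3 = 1.

Order the vertices as v_0 < v_1 < v_2 < v_3 < v_4 < v_5 < v_6 < v_7 < v_8. Listing each simplex with vertices in this order, K has dimension 3 with simplices:

  0-simplices (9): [v_0], [v_1], [v_2], [v_3], [v_4], [v_5], [v_6], [v_7], [v_8]
  1-simplices (16): (16 of them)
  2-simplices (14): (14 of them)
  3-simplices (6): [v_0,v_1,v_4,v_6], [v_0,v_1,v_4,v_7], [v_0,v_1,v_6,v_7], [v_0,v_4,v_6,v_7], [v_1,v_4,v_6,v_7], [v_2,v_3,v_5,v_8]

so the chain groups are C_0 ≅ Z^9, C_1 ≅ Z^16, C_2 ≅ Z^14, C_3 ≅ Z^6.

Boundary ∂_1: C_1 → C_0 maps an edge to its endpoints' difference, ∂[p,q] = q − p.
The 9×16 boundary matrix has rank 7 and Smith normal form diag(1,1,1,1,1,1,1).

Boundary ∂_2: C_2 → C_1 sends each 2-simplex [p,q,r] to [q,r] − [p,r] + [p,q]. For instance
  ∂[v_0,v_1,v_6] = [v_1,v_6] − [v_0,v_6] + [v_0,v_1],
  ∂[v_3,v_5,v_8] = [v_5,v_8] − [v_3,v_8] + [v_3,v_5].
As a 16×14 matrix over Z this has rank 9, with invariant factors (1,1,1,1,1,1,1,1,1).

The boundary map ∂_3: C_3 → C_2 sends each 3-simplex σ to the alternating sum Σ_i (−1)^i (σ with its i-th vertex removed). For instance
  ∂[v_0,v_1,v_4,v_7] = [v_1,v_4,v_7] − [v_0,v_4,v_7] + [v_0,v_1,v_7] − [v_0,v_1,v_4],
  ∂[v_0,v_1,v_6,v_7] = [v_1,v_6,v_7] − [v_0,v_6,v_7] + [v_0,v_1,v_7] − [v_0,v_1,v_6].
As a 14×6 matrix over Z this has rank 5, with invariant factors (1,1,1,1,1).

Now H_k = ker ∂_k / im ∂_{k+1}, so:

  H_0: rank C_0 − rank ∂_1 = 9 − 7 = 2, and the invariant factors of ∂_1 are all 1, so H_0 = Z^2.
  H_1: rank ker ∂_1 − rank ∂_2 = (16 − 7) − 9 = 0, and the invariant factors of ∂_2 are all 1, so H_1 = 0.
  H_2: rank ker ∂_2 − rank ∂_3 = (14 − 9) − 5 = 0, and the invariant factors of ∂_3 are all 1, so H_2 = 0.
  H_3: rank ker ∂_3 − rank ∂_4 = (6 − 5) − 0 = 1, and there is no ∂_4, so H_3 = Z.

Hence the Betti numbers are b_0 = 2, b_1 = 0, b_2 = 0, b_3 = 1.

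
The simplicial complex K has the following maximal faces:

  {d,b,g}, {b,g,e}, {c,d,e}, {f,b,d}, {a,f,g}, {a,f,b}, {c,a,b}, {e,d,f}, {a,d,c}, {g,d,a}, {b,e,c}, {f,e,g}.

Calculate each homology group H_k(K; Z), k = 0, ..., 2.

Take the total order a < b < c < d < e < f < g on the vertex set. Then K (dimension 2) consists of the simplices:

  0-simplices (7): a, b, c, d, e, f, g
  1-simplices (18): ab, ac, ad, af, ag, bc, bd, be, bf, bg, cd, ce, de, df, dg, ef, eg, fg
  2-simplices (12): abc, abf, acd, adg, afg, bce, bdf, bdg, beg, cde, def, efg

giving chain groups C_0 ≅ Z^7, C_1 ≅ Z^18, C_2 ≅ Z^12.

∂_1: C_1 → C_0 is given by ∂[p,q] = [q] − [p]. For instance
  ∂ab = b − a.
As a 7×18 matrix over Z this has rank 6, with invariant factors (1,1,1,1,1,1).

Boundary ∂_2: C_2 → C_1 acts by ∂[p,q,r] = [q,r] − [p,r] + [p,q]. For instance
  ∂beg = eg − bg + be,
  ∂acd = cd − ad + ac.
As a 18×12 matrix over Z this has rank 12, with invariant factors (1,1,1,1,1,1,1,1,1,1,1,2).

Reading off H_k = ker ∂_k / im ∂_{k+1}:

  H_0: rank C_0 − rank ∂_1 = 7 − 6 = 1, and the invariant factors of ∂_1 are all 1, so H_0 = Z.
  H_1: rank ker ∂_1 − rank ∂_2 = (18 − 6) − 12 = 0, and ∂_2 has invariant factor 2 > 1, so H_1 = Z/2Z.
  H_2: rank ker ∂_2 − rank ∂_3 = (12 − 12) − 0 = 0, and there is no ∂_3, so H_2 = 0.

As a check, the Euler characteristic is 7 − 18 + 12 = 1, which agrees with 1 − 0 + 0 = 1.

H_0 ≅ Z,  H_1 ≅ Z/2Z,  H_2 = 0.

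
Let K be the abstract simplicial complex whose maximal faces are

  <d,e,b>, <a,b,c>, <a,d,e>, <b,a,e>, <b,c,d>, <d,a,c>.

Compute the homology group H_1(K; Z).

Take the total order a < b < c < d < e on the vertex set. Then K (dimension 2) consists of the simplices:

  0-simplices (5): a, b, c, d, e
  1-simplices (9): ab, ac, ad, ae, bc, bd, be, cd, de
  2-simplices (6): abc, abe, acd, ade, bcd, bde

giving chain groups C_0 ≅ Z^5, C_1 ≅ Z^9, C_2 ≅ Z^6.

∂_1: C_1 → C_0 sends each edge [p,q] (with p < q) to q − p. For instance
  ∂ae = e − a.
As a 5×9 matrix over Z this has rank 4, with invariant factors (1,1,1,1).

Boundary ∂_2: C_2 → C_1 sends each 2-simplex [p,q,r] to [q,r] − [p,r] + [p,q]. For instance
  ∂ade = de − ae + ad,
  ∂abc = bc − ac + ab.
The resulting 9×6 matrix has rank 5, and its Smith normal form has invariant factors (1,1,1,1,1).

Computing H_k = (kernel of ∂_k) / (image of ∂_{k+1}):

  H_1: rank ker ∂_1 − rank ∂_2 = (9 − 4) − 5 = 0, and the invariant factors of ∂_2 are all 1, so H_1 ≅ 0.

(K is a triangulation of the 2-sphere S^2.)

H_1 = 0.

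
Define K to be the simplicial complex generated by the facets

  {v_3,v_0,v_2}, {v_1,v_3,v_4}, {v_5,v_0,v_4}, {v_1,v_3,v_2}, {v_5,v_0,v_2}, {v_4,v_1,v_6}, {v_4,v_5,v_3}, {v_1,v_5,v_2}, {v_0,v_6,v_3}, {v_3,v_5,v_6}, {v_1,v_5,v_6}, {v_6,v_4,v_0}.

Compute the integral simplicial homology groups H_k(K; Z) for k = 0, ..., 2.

H_0 ≅ Z,  H_1 ≅ Z/2,  H_2 = 0.

Fix the vertex order v_0 < v_1 < v_2 < v_3 < v_4 < v_5 < v_6 and write every simplex with vertices in increasing order. Then dim K = 2 and the simplices of K are:

  0-simplices (7): [v_0], [v_1], [v_2], [v_3], [v_4], [v_5], [v_6]
  1-simplices (18): (18 of them)
  2-simplices (12): (12 of them)

so the chain groups are C_0 ≅ Z^7, C_1 ≅ Z^18, C_2 ≅ Z^12.

∂_1: C_1 → C_0 maps an edge to its endpoints' difference, ∂[p,q] = q − p.
The 7×18 boundary matrix has rank 6 and Smith normal form diag(1,1,1,1,1,1).

Boundary ∂_2: C_2 → C_1 maps a triangle to the signed sum of its edges. For instance
  ∂[v_0,v_4,v_6] = [v_4,v_6] − [v_0,v_6] + [v_0,v_4],
  ∂[v_1,v_5,v_6] = [v_5,v_6] − [v_1,v_6] + [v_1,v_5].
This gives a 18×12 integer matrix of rank 12; reducing to Smith normal form yields diagonal entries (1,1,1,1,1,1,1,1,1,1,1,2).

From H_k ≅ ker(∂_k) / im(∂_{k+1}) we obtain:

  H_0: rank C_0 − rank ∂_1 = 7 − 6 = 1, and the invariant factors of ∂_1 are all 1, so H_0 ≅ Z.
  H_1: rank ker ∂_1 − rank ∂_2 = (18 − 6) − 12 = 0, and ∂_2 has invariant factor 2 > 1, so H_1 ≅ Z/2.
  H_2: rank ker ∂_2 − rank ∂_3 = (12 − 12) − 0 = 0, and there is no ∂_3, so H_2 ≅ 0.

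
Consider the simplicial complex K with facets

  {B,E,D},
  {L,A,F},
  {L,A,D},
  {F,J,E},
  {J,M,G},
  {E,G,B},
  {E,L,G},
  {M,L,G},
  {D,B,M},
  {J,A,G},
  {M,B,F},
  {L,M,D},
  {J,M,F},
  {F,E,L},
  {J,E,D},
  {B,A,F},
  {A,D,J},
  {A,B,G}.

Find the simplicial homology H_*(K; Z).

Order the vertices as A < B < D < E < F < G < J < L < M. Listing each simplex with vertices in this order, K has dimension 2 with simplices:

  0-simplices (9): A, B, D, E, F, G, J, L, M
  1-simplices (27): AB, AD, AF, AG, AJ, AL, BD, BE, BF, BG, BM, DE, DJ, DL, DM, EF, EG, EJ, EL, FJ, FL, FM, GJ, GL, GM, JM, LM
  2-simplices (18): ABF, ABG, ADJ, ADL, AFL, AGJ, BDE, BDM, BEG, BFM, DEJ, DLM, EFJ, EFL, EGL, FJM, GJM, GLM

giving chain groups C_0 ≅ Z^9, C_1 ≅ Z^27, C_2 ≅ Z^18.

∂_1: C_1 → C_0 sends each edge [p,q] (with p < q) to q − p.
As a 9×27 matrix over Z this has rank 8, with invariant factors (1,1,1,1,1,1,1,1).

Boundary ∂_2: C_2 → C_1 acts by ∂[p,q,r] = [q,r] − [p,r] + [p,q]. For instance
  ∂AGJ = GJ − AJ + AG,
  ∂FJM = JM − FM + FJ.
The 27×18 boundary matrix has rank 17 and Smith normal form diag(1,1,1,1,1,1,1,1,1,1,1,1,1,1,1,1,1).

Now H_k = ker ∂_k / im ∂_{k+1}, so:

  H_0: rank C_0 − rank ∂_1 = 9 − 8 = 1, and the invariant factors of ∂_1 are all 1, so H_0 = Z.
  H_1: rank ker ∂_1 − rank ∂_2 = (27 − 8) − 17 = 2, and the invariant factors of ∂_2 are all 1, so H_1 = Z^2.
  H_2: rank ker ∂_2 − rank ∂_3 = (18 − 17) − 0 = 1, and there is no ∂_3, so H_2 = Z.

H_0 = Z,  H_1 = Z^2,  H_2 = Z.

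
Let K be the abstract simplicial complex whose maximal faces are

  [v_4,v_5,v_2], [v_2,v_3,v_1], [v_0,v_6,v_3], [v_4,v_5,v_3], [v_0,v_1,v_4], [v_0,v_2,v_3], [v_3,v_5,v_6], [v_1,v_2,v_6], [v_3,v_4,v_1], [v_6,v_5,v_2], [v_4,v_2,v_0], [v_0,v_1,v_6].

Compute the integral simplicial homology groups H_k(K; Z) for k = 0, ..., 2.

H_0 = Z,  H_1 = Z/2,  H_2 = 0.

K has 7 vertices, 18 edges, 12 triangles.
rank ∂_0 = 0, rank ∂_1 = 6 ⇒ b_0 = 7 − 0 − 6 = 1; all invariant factors of ∂_1 are 1 so no torsion. So H_0 ≅ Z.
rank ∂_1 = 6, rank ∂_2 = 12 ⇒ b_1 = 18 − 6 − 12 = 0; ∂_2 has invariant factor(s) [2] giving torsion. So H_1 ≅ Z/2.
rank ∂_2 = 12, rank ∂_3 = 0 ⇒ b_2 = 12 − 12 − 0 = 0. So H_2 ≅ 0.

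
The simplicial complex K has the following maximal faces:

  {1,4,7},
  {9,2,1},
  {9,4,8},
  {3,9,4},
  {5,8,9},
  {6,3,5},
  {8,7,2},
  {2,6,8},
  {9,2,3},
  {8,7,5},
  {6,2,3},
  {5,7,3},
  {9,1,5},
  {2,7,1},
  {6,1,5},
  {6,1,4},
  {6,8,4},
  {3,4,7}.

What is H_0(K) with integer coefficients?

H_0 = Z.

K has 9 vertices, 27 edges, 18 triangles.
rank ∂_0 = 0, rank ∂_1 = 8 ⇒ b_0 = 9 − 0 − 8 = 1; all invariant factors of ∂_1 are 1 so no torsion. So H_0 ≅ Z.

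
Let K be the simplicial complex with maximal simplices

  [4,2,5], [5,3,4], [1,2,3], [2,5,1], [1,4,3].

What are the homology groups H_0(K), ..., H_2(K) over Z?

We work with the vertex ordering 1 < 2 < 3 < 4 < 5. The simplices of K, each written with vertices in increasing order, are:

  0-simplices (5): [1], [2], [3], [4], [5]
  1-simplices (10): [1,2], [1,3], [1,4], [1,5], [2,3], [2,4], [2,5], [3,4], [3,5], [4,5]
  2-simplices (5): [1,2,3], [1,2,5], [1,3,4], [2,4,5], [3,4,5]

so the chain groups are C_0 ≅ Z^5, C_1 ≅ Z^10, C_2 ≅ Z^5.

∂_1: C_1 → C_0 sends each edge [p,q] (with p < q) to q − p. For instance
  ∂[3,5] = [5] − [3].
The 5×10 boundary matrix has rank 4 and Smith normal form diag(1,1,1,1).

Boundary ∂_2: C_2 → C_1 sends each 2-simplex [p,q,r] to [q,r] − [p,r] + [p,q]. For instance
  ∂[1,3,4] = [3,4] − [1,4] + [1,3],
  ∂[1,2,3] = [2,3] − [1,3] + [1,2].
This gives a 10×5 integer matrix of rank 5; reducing to Smith normal form yields diagonal entries (1,1,1,1,1).

Reading off H_k = ker ∂_k / im ∂_{k+1}:

  H_0: rank C_0 − rank ∂_1 = 5 − 4 = 1, and the invariant factors of ∂_1 are all 1, so H_0 ≅ Z.
  H_1: rank ker ∂_1 − rank ∂_2 = (10 − 4) − 5 = 1, and the invariant factors of ∂_2 are all 1, so H_1 ≅ Z.
  H_2: rank ker ∂_2 − rank ∂_3 = (5 − 5) − 0 = 0, and there is no ∂_3, so H_2 ≅ 0.

H_0 ≅ Z,  H_1 ≅ Z,  H_2 = 0.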